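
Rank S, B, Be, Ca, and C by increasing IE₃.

IE_3 is the cost of taking one more electron from the +2 cation: S²⁺ still has 4 valence electrons; B²⁺ still has 1 valence electron; Be²⁺ is the bare [He] core; Ca²⁺ is the bare [Ar] core; C²⁺ still has 2 valence electrons.
Core electrons are held far more tightly than valence electrons, so Ca and Be top the IE_3 order.
Valence configurations: S²⁺ [Ne]3s²3p², B²⁺ [He]2s¹, C²⁺ [He]2s².
Tabulated IE_3 (kJ/mol): S 3357, B 3660, Be 14849, Ca 4912, C 4620.
So the third ionization energies run S < B < C < Ca < Be.

S < B < C < Ca < Be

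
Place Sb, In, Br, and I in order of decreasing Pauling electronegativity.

Br is in period 4, group 17; In is in period 5, group 13; Sb is in period 5, group 15; I is in period 5, group 17.
Atoms toward the upper right of the periodic table pull bonding electrons most strongly.
These span different periods and groups, so the two trends combine.
Sb > In: both are in period 5; the period trend gives Sb the larger value.
I > Sb: I lies to the right of Sb in period 5, so the across-period effect alone puts I higher.
Br > I: Br sits above I in group 17, so the down-group effect alone puts Br higher.
Approximate values (Pauling): Br 2.96, In 1.78, Sb 2.05, I 2.66.
So from highest to lowest: Br > I > Sb > In.

Br > I > Sb > In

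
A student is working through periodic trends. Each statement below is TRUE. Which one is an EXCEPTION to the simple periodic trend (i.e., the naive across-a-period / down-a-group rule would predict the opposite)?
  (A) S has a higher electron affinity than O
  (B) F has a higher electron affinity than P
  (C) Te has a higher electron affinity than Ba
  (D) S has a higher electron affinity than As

(A)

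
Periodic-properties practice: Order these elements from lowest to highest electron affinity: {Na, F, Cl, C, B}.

B is in period 2, group 13; C is in period 2, group 14; F is in period 2, group 17; Na is in period 3, group 1; Cl is in period 3, group 17.
Adding an electron releases more energy for atoms nearer the top right (short of the noble gases).
Here both period and group differ, so the two effects have to be weighed against each other.
Na > B: this pair runs against the simple trend — see the exception note.
C > Na: relative to Na, both the across-period and down-group shifts push C's electron affinity up.
F > C: both are in period 2; the period trend gives F the larger value.
Cl > F: this pair runs against the simple trend — see the exception note.
Note the exception: Na has a higher electron affinity than B, contrary to the simple trend — B's ns²np¹ configuration gives only a small electron affinity — the sparsely filled np subshell binds an added electron weakly.
Note the exception: Cl has a higher electron affinity than F, contrary to the simple trend — F's small 2p subshell makes the incoming electron feel strong e⁻–e⁻ repulsion, so Cl actually releases more energy on gaining an electron.
Tabulated electron affinity (kJ/mol): B 27, C 122, F 328, Na 53, Cl 349.
So from lowest to highest: B < Na < C < F < Cl.

B, Na, C, F, Cl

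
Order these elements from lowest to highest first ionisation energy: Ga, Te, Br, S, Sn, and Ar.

Ga, Sn, Te, S, Br, Ar

Removing the outermost electron gets harder across a period and easier down a group.
Here both period and group differ, so the two effects have to be weighed against each other.
Sn > Ga: period and group pull opposite ways; the across-period shift dominates (709 vs 579 kJ/mol).
Te > Sn: both are in period 5; the period trend gives Te the larger value.
S > Te: they share group 16; the group trend gives S the larger value.
Br > S: the two effects oppose for this pair; the across-period effect wins (1140 vs 1000 kJ/mol).
Ar > Br: relative to Br, both the across-period and down-group shifts push Ar's first ionization energy up.
For reference (kJ/mol): S 1000, Ar 1521, Ga 579, Br 1140, Sn 709, Te 869.
So from lowest to highest: Ga < Sn < Te < S < Br < Ar.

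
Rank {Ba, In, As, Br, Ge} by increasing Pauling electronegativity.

Ge is in period 4, group 14; As is in period 4, group 15; Br is in period 4, group 17; In is in period 5, group 13; Ba is in period 6, group 2.
EN rises left→right (higher Z_eff, smaller atoms) and falls top→bottom (larger, more shielded atoms).
These span different periods and groups, so the two trends combine.
In > Ba: both effects reinforce here, so In is clearly the higher of the two.
Ge > In: both effects reinforce here, so Ge is clearly the higher of the two.
As > Ge: As lies to the right of Ge in period 4, so the across-period effect alone puts As higher.
Br > As: both are in period 4; the period trend gives Br the larger value.
For reference (Pauling): Ge 2.01, As 2.18, Br 2.96, In 1.78, Ba 0.89.
So from lowest to highest: Ba < In < Ge < As < Br.

Ba < In < Ge < As < Br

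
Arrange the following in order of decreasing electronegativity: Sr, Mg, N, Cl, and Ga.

Cl > N > Ga > Mg > Sr

N is in period 2, group 15; Mg is in period 3, group 2; Cl is in period 3, group 17; Ga is in period 4, group 13; Sr is in period 5, group 2.
Smaller atoms with higher effective nuclear charge are more electronegative.
Neither a single period nor a single group — weigh both effects.
Mg > Sr: they share group 2; the group trend gives Mg the larger value.
Ga > Mg: the two effects oppose for this pair; the across-period effect wins (1.81 vs 1.31).
N > Ga: relative to Ga, both the across-period and down-group shifts push N's electronegativity up.
Cl > N: period and group pull opposite ways; the across-period shift dominates (3.16 vs 3.04).
For reference (Pauling): N 3.04, Mg 1.31, Cl 3.16, Ga 1.81, Sr 0.95.
So from highest to lowest: Cl > N > Ga > Mg > Sr.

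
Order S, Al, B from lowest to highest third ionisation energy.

Al < S < B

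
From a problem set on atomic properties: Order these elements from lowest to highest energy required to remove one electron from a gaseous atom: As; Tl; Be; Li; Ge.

Li is in period 2, group 1; Be is in period 2, group 2; Ge is in period 4, group 14; As is in period 4, group 15; Tl is in period 6, group 13.
First ionization energy rises across a period (greater Z_eff holds electrons more tightly) and falls down a group (valence electrons are farther from the nucleus).
Neither a single period nor a single group — weigh both effects.
Tl > Li: period and group pull opposite ways; the across-period shift dominates (589 vs 520 kJ/mol).
Ge > Tl: both effects reinforce here, so Ge is clearly the higher of the two.
Be > Ge: the two effects oppose for this pair; the down-group effect wins (900 vs 762 kJ/mol).
As > Be: the two effects oppose for this pair; the across-period effect wins (947 vs 900 kJ/mol).
Tabulated first ionization energy (kJ/mol): Li 520, Be 900, Ge 762, As 947, Tl 589.
So from lowest to highest: Li < Tl < Ge < Be < As.

Li < Tl < Ge < Be < As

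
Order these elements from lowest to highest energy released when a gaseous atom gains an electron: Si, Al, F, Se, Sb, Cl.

Al, Sb, Si, Se, F, Cl

F is in period 2, group 17; Al is in period 3, group 13; Si is in period 3, group 14; Cl is in period 3, group 17; Se is in period 4, group 16; Sb is in period 5, group 15.
Atoms with high Z_eff and room in the valence shell (especially the halogens) have the most exothermic electron affinities.
Neither a single period nor a single group — weigh both effects.
Sb > Al: period and group pull opposite ways; the across-period shift dominates (103 vs 42 kJ/mol).
Si > Sb: period and group pull opposite ways; the down-group shift dominates (134 vs 103 kJ/mol).
Se > Si: the two effects oppose for this pair; the across-period effect wins (195 vs 134 kJ/mol).
F > Se: both effects reinforce here, so F is clearly the higher of the two.
Cl > F: this pair runs against the simple trend — see the exception note.
Note the exception: Cl has a higher electron affinity than F, contrary to the simple trend — F's small 2p subshell makes the incoming electron feel strong e⁻–e⁻ repulsion, so Cl actually releases more energy on gaining an electron.
Tabulated electron affinity (kJ/mol): F 328, Al 42, Si 134, Cl 349, Se 195, Sb 103.
So from lowest to highest: Al < Sb < Si < Se < F < Cl.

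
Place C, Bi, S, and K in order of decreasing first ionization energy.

C > S > Bi > K

C is in period 2, group 14; S is in period 3, group 16; K is in period 4, group 1; Bi is in period 6, group 15.
First ionization energy rises across a period (greater Z_eff holds electrons more tightly) and falls down a group (valence electrons are farther from the nucleus).
Neither a single period nor a single group — weigh both effects.
Bi > K: period and group pull opposite ways; the across-period shift dominates (703 vs 419 kJ/mol).
S > Bi: both effects reinforce here, so S is clearly the higher of the two.
C > S: period and group pull opposite ways; the down-group shift dominates (1086 vs 1000 kJ/mol).
For reference (kJ/mol): C 1086, S 1000, K 419, Bi 703.
So from highest to lowest: C > S > Bi > K.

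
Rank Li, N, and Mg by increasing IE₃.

N, Mg, Li

IE_3 is the cost of taking one more electron from the +2 cation: Li²⁺ is already 1 electron into the core; N²⁺ still has 3 valence electrons; Mg²⁺ is the bare [Ne] core.
Pulling an electron out of a noble-gas core costs far more than removing a remaining valence electron, so Mg and Li sit at the high end of IE_3.
Tabulated IE_3 (kJ/mol): Li 11815, N 4578, Mg 7733.
Overall IE_3 order: N < Mg < Li.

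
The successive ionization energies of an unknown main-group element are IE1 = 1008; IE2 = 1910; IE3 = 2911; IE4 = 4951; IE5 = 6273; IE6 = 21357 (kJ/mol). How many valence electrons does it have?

5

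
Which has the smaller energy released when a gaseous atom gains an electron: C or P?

C is in period 2, group 14; P is in period 3, group 15.
EA tends to increase across a period and decrease down a group, though the pattern is less regular than for IE or radius.
Here both period and group differ, so the two effects have to be weighed against each other.
C > P: the two effects oppose for this pair; the down-group effect wins (122 vs 72 kJ/mol).
For reference (kJ/mol): C 122, P 72.
So P has the smaller energy released when a gaseous atom gains an electron (P < C).

P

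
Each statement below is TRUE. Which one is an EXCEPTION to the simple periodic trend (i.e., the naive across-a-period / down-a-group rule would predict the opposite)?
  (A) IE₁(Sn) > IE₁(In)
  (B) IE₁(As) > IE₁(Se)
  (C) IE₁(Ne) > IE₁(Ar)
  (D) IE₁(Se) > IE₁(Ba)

(B)

The general trend: IE₁ increases across a period and decreases down a group.
(A) Sn (period 5, group 14) vs In (period 5, group 13): the stated order agrees with the simple trend.
(B) As (period 4, group 15) vs Se (period 4, group 16): the stated order contradicts the simple trend.
(C) Ne (period 2, group 18) vs Ar (period 3, group 18): the stated order agrees with the simple trend.
(D) Se (period 4, group 16) vs Ba (period 6, group 2): the stated order agrees with the simple trend.
The exception is (B): Se (4p⁴) ionizes more easily than half-filled As (4p³).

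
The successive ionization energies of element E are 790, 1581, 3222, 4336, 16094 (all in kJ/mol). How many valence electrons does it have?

4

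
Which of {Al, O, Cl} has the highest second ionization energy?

O

IE_2 is the cost of taking one more electron from the +1 cation: Al⁺ still has 2 valence electrons; O⁺ still has 5 valence electrons; Cl⁺ still has 6 valence electrons.
All are still removing valence electrons, so compare the +1 ions as you would atoms: IE_2 generally rises across a period (higher Z_eff) and falls down a group (larger shell), subject to the usual subshell exceptions.
Valence configurations: Al⁺ [Ne]3s², O⁺ [He]2s²2p³, Cl⁺ [Ne]3s²3p⁴.
The numbers (kJ/mol): Al 1817, O 3388, Cl 2298.
Hence IE_2: Al < Cl < O.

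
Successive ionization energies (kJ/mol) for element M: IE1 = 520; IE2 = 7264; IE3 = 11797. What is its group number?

Look for the largest jump between consecutive ionization energies: IE2/IE1 ≈ 14.0, far larger than any earlier ratio.
That jump marks the point where a core electron is being removed. So the atom has 1 valence electron.
A main-group element with 1 valence electron is in group 1.

Group 1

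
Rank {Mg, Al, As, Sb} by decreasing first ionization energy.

Mg is in period 3, group 2; Al is in period 3, group 13; As is in period 4, group 15; Sb is in period 5, group 15.
Across a period the outer electron is held more tightly (higher IE₁); down a group it sits in a higher shell, more shielded, and comes off more easily.
These span different periods and groups, so the two trends combine.
Mg > Al: this pair runs against the simple trend — see the exception note.
Sb > Mg: the two effects oppose for this pair; the across-period effect wins (831 vs 738 kJ/mol).
As > Sb: they share group 15; the group trend gives As the larger value.
Note the exception: Mg has a higher first ionization energy than Al, contrary to the simple trend — Al's single 3p electron is easier to remove than one from Mg's filled 3s².
For reference (kJ/mol): Mg 738, Al 578, As 947, Sb 831.
So from highest to lowest: As > Sb > Mg > Al.

As > Sb > Mg > Al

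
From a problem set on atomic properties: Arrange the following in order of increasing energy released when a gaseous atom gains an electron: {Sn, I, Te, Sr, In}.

Sr < In < Sn < Te < I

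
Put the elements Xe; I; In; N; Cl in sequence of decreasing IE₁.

IE₁ increases left→right with effective nuclear charge and decreases top→bottom as the valence shell moves farther out.
These span different periods and groups, so the two trends combine.
I > In: I lies to the right of In in period 5, so the across-period effect alone puts I higher.
Xe > I: both are in period 5; the period trend gives Xe the larger value.
Cl > Xe: period and group pull opposite ways; the down-group shift dominates (1251 vs 1170 kJ/mol).
N > Cl: period and group pull opposite ways; the down-group shift dominates (1402 vs 1251 kJ/mol).
Tabulated first ionization energy (kJ/mol): N 1402, Cl 1251, In 558, I 1008, Xe 1170.
So from highest to lowest: N > Cl > Xe > I > In.

N > Cl > Xe > I > In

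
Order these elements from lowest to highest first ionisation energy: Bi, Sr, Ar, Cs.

Across a period the outer electron is held more tightly (higher IE₁); down a group it sits in a higher shell, more shielded, and comes off more easily.
Neither a single period nor a single group — weigh both effects.
Sr > Cs: both effects reinforce here, so Sr is clearly the higher of the two.
Bi > Sr: period and group pull opposite ways; the across-period shift dominates (703 vs 550 kJ/mol).
Ar > Bi: both effects reinforce here, so Ar is clearly the higher of the two.
Tabulated first ionization energy (kJ/mol): Ar 1521, Sr 550, Cs 376, Bi 703.
So from lowest to highest: Cs < Sr < Bi < Ar.

Cs < Sr < Bi < Ar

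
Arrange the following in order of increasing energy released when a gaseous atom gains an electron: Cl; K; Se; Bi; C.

K, Bi, C, Se, Cl

C is in period 2, group 14; Cl is in period 3, group 17; K is in period 4, group 1; Se is in period 4, group 16; Bi is in period 6, group 15.
EA tends to increase across a period and decrease down a group, though the pattern is less regular than for IE or radius.
These span different periods and groups, so the two trends combine.
Bi > K: the two effects oppose for this pair; the across-period effect wins (91 vs 48 kJ/mol).
C > Bi: the two effects oppose for this pair; the down-group effect wins (122 vs 91 kJ/mol).
Se > C: the two effects oppose for this pair; the across-period effect wins (195 vs 122 kJ/mol).
Cl > Se: both effects reinforce here, so Cl is clearly the higher of the two.
Tabulated electron affinity (kJ/mol): C 122, Cl 349, K 48, Se 195, Bi 91.
So from lowest to highest: K < Bi < C < Se < Cl.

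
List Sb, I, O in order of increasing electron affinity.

O is in period 2, group 16; Sb is in period 5, group 15; I is in period 5, group 17.
Electron affinity generally becomes more exothermic across a period toward the halogens and less exothermic down a group.
Here both period and group differ, so the two effects have to be weighed against each other.
O > Sb: relative to Sb, both the across-period and down-group shifts push O's electron affinity up.
I > O: period and group pull opposite ways; the across-period shift dominates (295 vs 141 kJ/mol).
Tabulated electron affinity (kJ/mol): O 141, Sb 103, I 295.
So from lowest to highest: Sb < O < I.

Sb < O < I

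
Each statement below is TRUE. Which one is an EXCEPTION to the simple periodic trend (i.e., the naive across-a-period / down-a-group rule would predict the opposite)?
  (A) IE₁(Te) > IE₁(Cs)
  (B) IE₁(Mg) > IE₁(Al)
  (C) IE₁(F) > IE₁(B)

(B)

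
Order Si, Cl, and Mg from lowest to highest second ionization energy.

Mg < Si < Cl

Consider each +1 ion: Si⁺ still has 3 valence electrons; Cl⁺ still has 6 valence electrons; Mg⁺ still has 1 valence electron.
All are still removing valence electrons, so compare the +1 ions as you would atoms: IE_2 generally rises across a period (higher Z_eff) and falls down a group (larger shell), subject to the usual subshell exceptions.
Valence configurations: Si⁺ [Ne]3s²3p¹, Cl⁺ [Ne]3s²3p⁴, Mg⁺ [Ne]3s¹.
The numbers (kJ/mol): Si 1577, Cl 2298, Mg 1451.
Overall IE_2 order: Mg < Si < Cl.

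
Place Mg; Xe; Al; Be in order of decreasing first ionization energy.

Be is in period 2, group 2; Mg is in period 3, group 2; Al is in period 3, group 13; Xe is in period 5, group 18.
IE₁ increases left→right with effective nuclear charge and decreases top→bottom as the valence shell moves farther out.
Here both period and group differ, so the two effects have to be weighed against each other.
Mg > Al: this pair runs against the simple trend — see the exception note.
Be > Mg: Be sits above Mg in group 2, so the down-group effect alone puts Be higher.
Xe > Be: the two effects oppose for this pair; the across-period effect wins (1170 vs 900 kJ/mol).
Note the exception: Mg has a higher first ionization energy than Al, contrary to the simple trend — Al's single 3p electron is easier to remove than one from Mg's filled 3s².
Tabulated first ionization energy (kJ/mol): Be 900, Mg 738, Al 578, Xe 1170.
So from highest to lowest: Xe > Be > Mg > Al.

Xe > Be > Mg > Al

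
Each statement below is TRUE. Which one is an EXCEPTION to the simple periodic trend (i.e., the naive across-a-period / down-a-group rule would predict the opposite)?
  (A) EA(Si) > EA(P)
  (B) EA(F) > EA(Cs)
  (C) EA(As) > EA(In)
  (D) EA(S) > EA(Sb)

(A)

The general trend: electron affinity increases across a period and decreases down a group.
(A) Si (period 3, group 14) vs P (period 3, group 15): the stated order contradicts the simple trend.
(B) F (period 2, group 17) vs Cs (period 6, group 1): the stated order agrees with the simple trend.
(C) As (period 4, group 15) vs In (period 5, group 13): the stated order agrees with the simple trend.
(D) S (period 3, group 16) vs Sb (period 5, group 15): the stated order agrees with the simple trend.
The exception is (A): adding an electron to P's half-filled 3p³ is unfavourable, so Si (3p²) has the more exothermic EA.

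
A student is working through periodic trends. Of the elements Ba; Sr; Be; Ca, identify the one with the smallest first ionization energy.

Be is in period 2, group 2; Ca is in period 4, group 2; Sr is in period 5, group 2; Ba is in period 6, group 2.
First ionization energy rises across a period (greater Z_eff holds electrons more tightly) and falls down a group (valence electrons are farther from the nucleus).
All are in group 2, so first ionization energy increases up the group.
The smallest first ionization energy among these belongs to Ba.

Ba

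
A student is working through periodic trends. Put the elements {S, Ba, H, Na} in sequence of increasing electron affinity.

Ba < Na < H < S

Adding an electron releases more energy for atoms nearer the top right (short of the noble gases).
These span different periods and groups, so the two trends combine.
Na > Ba: period and group pull opposite ways; the down-group shift dominates (53 vs 14 kJ/mol).
H > Na: they share group 1; the group trend gives H the larger value.
S > H: the two effects oppose for this pair; the across-period effect wins (200 vs 73 kJ/mol).
For reference (kJ/mol): H 73, Na 53, S 200, Ba 14.
So from lowest to highest: Ba < Na < H < S.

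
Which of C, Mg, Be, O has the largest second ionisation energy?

O

Consider each +1 ion: C⁺ still has 3 valence electrons; Mg⁺ still has 1 valence electron; Be⁺ still has 1 valence electron; O⁺ still has 5 valence electrons.
All are still removing valence electrons, so compare the +1 ions as you would atoms: IE_2 generally rises across a period (higher Z_eff) and falls down a group (larger shell), subject to the usual subshell exceptions.
Valence configurations: C⁺ [He]2s²2p¹, Mg⁺ [Ne]3s¹, Be⁺ [He]2s¹, O⁺ [He]2s²2p³.
Tabulated IE_2 (kJ/mol): C 2353, Mg 1451, Be 1757, O 3388.
Overall IE_2 order: Mg < Be < C < O.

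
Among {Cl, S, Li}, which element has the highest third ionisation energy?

IE_3 is the cost of taking one more electron from the +2 cation: Cl²⁺ still has 5 valence electrons; S²⁺ still has 4 valence electrons; Li²⁺ is already 1 electron into the core.
Breaking into a closed-shell core is much more expensive than removing a leftover valence electron — Li has the largest IE_3 here.
Valence configurations: Cl²⁺ [Ne]3s²3p³, S²⁺ [Ne]3s²3p².
Approximate IE_3 values (kJ/mol): Cl 3822, S 3357, Li 11815.
Hence IE_3: S < Cl < Li.

Li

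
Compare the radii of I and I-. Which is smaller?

I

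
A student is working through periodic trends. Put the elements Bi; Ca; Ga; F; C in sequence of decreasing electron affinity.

F, C, Bi, Ga, Ca

Atoms with high Z_eff and room in the valence shell (especially the halogens) have the most exothermic electron affinities.
Here both period and group differ, so the two effects have to be weighed against each other.
Ga > Ca: both are in period 4; the period trend gives Ga the larger value.
Bi > Ga: period and group pull opposite ways; the across-period shift dominates (91 vs 29 kJ/mol).
C > Bi: period and group pull opposite ways; the down-group shift dominates (122 vs 91 kJ/mol).
F > C: both are in period 2; the period trend gives F the larger value.
For reference (kJ/mol): C 122, F 328, Ca 2, Ga 29, Bi 91.
So from highest to lowest: F > C > Bi > Ga > Ca.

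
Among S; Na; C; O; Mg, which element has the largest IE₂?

Na

IE_2 is the cost of taking one more electron from the +1 cation: S⁺ still has 5 valence electrons; Na⁺ is the bare [Ne] core; C⁺ still has 3 valence electrons; O⁺ still has 5 valence electrons; Mg⁺ still has 1 valence electron.
Pulling an electron out of a noble-gas core costs far more than removing a remaining valence electron, so Na sits at the high end of IE_2.
Valence configurations: S⁺ [Ne]3s²3p³, C⁺ [He]2s²2p¹, O⁺ [He]2s²2p³, Mg⁺ [Ne]3s¹.
The numbers (kJ/mol): S 2252, Na 4562, C 2353, O 3388, Mg 1451.
Overall IE_2 order: Mg < S < C < O < Na.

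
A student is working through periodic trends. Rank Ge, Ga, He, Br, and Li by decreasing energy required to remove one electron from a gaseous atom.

Across a period the outer electron is held more tightly (higher IE₁); down a group it sits in a higher shell, more shielded, and comes off more easily.
Here both period and group differ, so the two effects have to be weighed against each other.
Ga > Li: period and group pull opposite ways; the across-period shift dominates (579 vs 520 kJ/mol).
Ge > Ga: Ge lies to the right of Ga in period 4, so the across-period effect alone puts Ge higher.
Br > Ge: Br lies to the right of Ge in period 4, so the across-period effect alone puts Br higher.
He > Br: both effects reinforce here, so He is clearly the higher of the two.
Approximate values (kJ/mol): He 2372, Li 520, Ga 579, Ge 762, Br 1140.
So from highest to lowest: He > Br > Ge > Ga > Li.

He, Br, Ge, Ga, Li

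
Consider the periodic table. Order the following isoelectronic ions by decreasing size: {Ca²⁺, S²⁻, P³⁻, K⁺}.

All of these have 18 electrons, so size is governed by nuclear charge alone: the more protons, the stronger the pull on the same electron cloud, and the smaller the ion.
Nuclear charges: Ca²⁺ (Z=20), K⁺ (Z=19), S²⁻ (Z=16), P³⁻ (Z=15).
Largest to smallest: P³⁻ > S²⁻ > K⁺ > Ca²⁺.

P³⁻ > S²⁻ > K⁺ > Ca²⁺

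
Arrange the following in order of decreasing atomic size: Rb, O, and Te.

Rb > Te > O

Across a period the added protons contract the valence shell; down a group each new principal shell makes the atom larger.
These span different periods and groups, so the two trends combine.
Te > O: they share group 16; the group trend gives Te the larger value.
Rb > Te: Rb lies to the left of Te in period 5, so the across-period effect alone puts Rb larger.
Approximate values (pm): O 63, Rb 210, Te 136.
So from largest to smallest: Rb > Te > O.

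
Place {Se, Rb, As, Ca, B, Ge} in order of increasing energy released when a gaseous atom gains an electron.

Ca < B < Rb < As < Ge < Se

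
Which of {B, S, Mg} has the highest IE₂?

B

IE_2 is the cost of taking one more electron from the +1 cation: B⁺ still has 2 valence electrons; S⁺ still has 5 valence electrons; Mg⁺ still has 1 valence electron.
All are still removing valence electrons, so compare the +1 ions as you would atoms: IE_2 generally rises across a period (higher Z_eff) and falls down a group (larger shell), subject to the usual subshell exceptions.
Valence configurations: B⁺ [He]2s², S⁺ [Ne]3s²3p³, Mg⁺ [Ne]3s¹.
The numbers (kJ/mol): B 2427, S 2252, Mg 1451.
So the second ionization energies run Mg < S < B.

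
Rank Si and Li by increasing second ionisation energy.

The second ionization energy removes an electron from the +1 ion. For each element: Si⁺ still has 3 valence electrons; Li⁺ is the bare [He] core.
Core electrons are held far more tightly than valence electrons, so Li tops the IE_2 order.
Approximate IE_2 values (kJ/mol): Si 1577, Li 7298.
Hence IE_2: Si < Li.

Si < Li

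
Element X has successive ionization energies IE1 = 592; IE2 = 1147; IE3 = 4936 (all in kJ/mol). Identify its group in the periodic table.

Look for the largest jump between consecutive ionization energies: IE3/IE2 ≈ 4.3, far larger than any earlier ratio.
That jump marks the point where a core electron is being removed. So the atom has 2 valence electrons.
A main-group element with 2 valence electrons is in group 2.

Group 2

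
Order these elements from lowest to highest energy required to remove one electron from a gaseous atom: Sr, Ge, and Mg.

Sr, Mg, Ge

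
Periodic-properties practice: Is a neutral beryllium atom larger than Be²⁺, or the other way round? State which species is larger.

Be

Forming Be²⁺ removes 2 electrons from Be. Fewer electrons for the same nuclear charge means less shielding and a higher Z_eff on the remaining electrons, and for main-group metals the entire outer shell is lost.
A cation is smaller than its parent atom: Be²⁺ < Be.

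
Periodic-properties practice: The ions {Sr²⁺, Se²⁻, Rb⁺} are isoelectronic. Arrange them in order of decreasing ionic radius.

All of these have 36 electrons, so size is governed by nuclear charge alone: the more protons, the stronger the pull on the same electron cloud, and the smaller the ion.
Nuclear charges: Sr²⁺ (Z=38), Rb⁺ (Z=37), Se²⁻ (Z=34).
Largest to smallest: Se²⁻ > Rb⁺ > Sr²⁺.

Se²⁻, Rb⁺, Sr²⁺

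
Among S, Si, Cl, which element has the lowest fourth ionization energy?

The fourth ionization energy removes an electron from the +3 ion. For each element: S³⁺ still has 3 valence electrons; Si³⁺ still has 1 valence electron; Cl³⁺ still has 4 valence electrons.
All are still removing valence electrons, so compare the +3 ions as you would atoms: IE_4 generally rises across a period (higher Z_eff) and falls down a group (larger shell), subject to the usual subshell exceptions.
Valence configurations: S³⁺ [Ne]3s²3p¹, Si³⁺ [Ne]3s¹, Cl³⁺ [Ne]3s²3p².
Approximate IE_4 values (kJ/mol): S 4556, Si 4356, Cl 5159.
So the fourth ionization energies run Si < S < Cl.

Si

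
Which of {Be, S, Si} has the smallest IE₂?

Si

The second ionization energy removes an electron from the +1 ion. For each element: Be⁺ still has 1 valence electron; S⁺ still has 5 valence electrons; Si⁺ still has 3 valence electrons.
All are still removing valence electrons, so compare the +1 ions as you would atoms: IE_2 generally rises across a period (higher Z_eff) and falls down a group (larger shell), subject to the usual subshell exceptions.
Valence configurations: Be⁺ [He]2s¹, S⁺ [Ne]3s²3p³, Si⁺ [Ne]3s²3p¹.
The numbers (kJ/mol): Be 1757, S 2252, Si 1577.
Hence IE_2: Si < Be < S.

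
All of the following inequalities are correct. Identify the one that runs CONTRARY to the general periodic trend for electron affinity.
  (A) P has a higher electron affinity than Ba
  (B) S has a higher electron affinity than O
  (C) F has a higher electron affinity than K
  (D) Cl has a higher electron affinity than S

(B)

The general trend: electron affinity increases across a period and decreases down a group.
(A) P (period 3, group 15) vs Ba (period 6, group 2): the stated order agrees with the simple trend.
(B) S (period 3, group 16) vs O (period 2, group 16): the stated order contradicts the simple trend.
(C) F (period 2, group 17) vs K (period 4, group 1): the stated order agrees with the simple trend.
(D) Cl (period 3, group 17) vs S (period 3, group 16): the stated order agrees with the simple trend.
The exception is (B): the compact 2p subshell of O repels the added electron more than S's larger 3p does.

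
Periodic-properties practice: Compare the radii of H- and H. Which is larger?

H-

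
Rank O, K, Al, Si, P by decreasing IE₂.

Consider each +1 ion: O⁺ still has 5 valence electrons; K⁺ is the bare [Ar] core; Al⁺ still has 2 valence electrons; Si⁺ still has 3 valence electrons; P⁺ still has 4 valence electrons.
Usually core removal costs more than valence removal, but here the competition is close: a tightly held n=2 valence electron can cost more to remove than an n=3 core electron, so the actual values have to decide it.
Valence configurations: O⁺ [He]2s²2p³, Al⁺ [Ne]3s², Si⁺ [Ne]3s²3p¹, P⁺ [Ne]3s²3p².
Si⁺ loses a lone 3p electron whereas Al⁺ must break into a filled 3s² pair, so IE_2(Al) > IE_2(Si) even though Si has the higher nuclear charge.
The numbers (kJ/mol): O 3388, K 3052, Al 1817, Si 1577, P 1907.
So the second ionization energies run Si < Al < P < K < O.

O > K > P > Al > Si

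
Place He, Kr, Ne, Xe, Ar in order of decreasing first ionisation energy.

He, Ne, Ar, Kr, Xe

Across a period the outer electron is held more tightly (higher IE₁); down a group it sits in a higher shell, more shielded, and comes off more easily.
All are in group 18, so first ionization energy increases up the group.
So from highest to lowest: He > Ne > Ar > Kr > Xe.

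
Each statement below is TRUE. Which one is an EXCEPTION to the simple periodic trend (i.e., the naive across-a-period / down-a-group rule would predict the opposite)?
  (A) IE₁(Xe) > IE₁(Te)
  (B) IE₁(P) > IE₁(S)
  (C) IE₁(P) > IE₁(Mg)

(B)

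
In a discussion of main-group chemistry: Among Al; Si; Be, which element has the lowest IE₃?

Al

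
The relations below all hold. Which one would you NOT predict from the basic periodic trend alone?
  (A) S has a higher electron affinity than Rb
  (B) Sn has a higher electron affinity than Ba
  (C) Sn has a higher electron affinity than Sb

(C)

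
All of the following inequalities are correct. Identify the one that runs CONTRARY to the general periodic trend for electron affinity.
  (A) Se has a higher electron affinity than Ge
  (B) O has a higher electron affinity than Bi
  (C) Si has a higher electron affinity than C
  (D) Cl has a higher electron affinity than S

The general trend: electron affinity increases across a period and decreases down a group.
(A) Se (period 4, group 16) vs Ge (period 4, group 14): the stated order agrees with the simple trend.
(B) O (period 2, group 16) vs Bi (period 6, group 15): the stated order agrees with the simple trend.
(C) Si (period 3, group 14) vs C (period 2, group 14): the stated order contradicts the simple trend.
(D) Cl (period 3, group 17) vs S (period 3, group 16): the stated order agrees with the simple trend.
The exception is (C): Si's larger, more diffuse 3p orbitals accept an added electron slightly more readily than C's compact 2p.

(C)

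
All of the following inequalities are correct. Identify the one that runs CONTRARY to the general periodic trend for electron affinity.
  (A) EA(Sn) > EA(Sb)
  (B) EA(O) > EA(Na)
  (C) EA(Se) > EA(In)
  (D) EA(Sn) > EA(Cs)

(A)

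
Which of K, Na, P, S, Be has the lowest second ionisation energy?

Be

IE_2 is the cost of taking one more electron from the +1 cation: K⁺ is the bare [Ar] core; Na⁺ is the bare [Ne] core; P⁺ still has 4 valence electrons; S⁺ still has 5 valence electrons; Be⁺ still has 1 valence electron.
Core electrons are held far more tightly than valence electrons, so K and Na top the IE_2 order.
Valence configurations: P⁺ [Ne]3s²3p², S⁺ [Ne]3s²3p³, Be⁺ [He]2s¹.
Tabulated IE_2 (kJ/mol): K 3052, Na 4562, P 1907, S 2252, Be 1757.
So the second ionization energies run Be < P < S < K < Na.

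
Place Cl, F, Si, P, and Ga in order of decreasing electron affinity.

Cl, F, Si, P, Ga

F is in period 2, group 17; Si is in period 3, group 14; P is in period 3, group 15; Cl is in period 3, group 17; Ga is in period 4, group 13.
EA tends to increase across a period and decrease down a group, though the pattern is less regular than for IE or radius.
Neither a single period nor a single group — weigh both effects.
P > Ga: both effects reinforce here, so P is clearly the higher of the two.
Si > P: this pair runs against the simple trend — see the exception note.
F > Si: relative to Si, both the across-period and down-group shifts push F's electron affinity up.
Cl > F: this pair runs against the simple trend — see the exception note.
Note the exception: Si has a higher electron affinity than P, contrary to the simple trend — adding an electron to P's half-filled 3p³ is unfavourable, so Si (3p²) has the more exothermic EA.
Note the exception: Cl has a higher electron affinity than F, contrary to the simple trend — F's small 2p subshell makes the incoming electron feel strong e⁻–e⁻ repulsion, so Cl actually releases more energy on gaining an electron.
Approximate values (kJ/mol): F 328, Si 134, P 72, Cl 349, Ga 29.
So from highest to lowest: Cl > F > Si > P > Ga.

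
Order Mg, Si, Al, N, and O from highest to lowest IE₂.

O > N > Al > Si > Mg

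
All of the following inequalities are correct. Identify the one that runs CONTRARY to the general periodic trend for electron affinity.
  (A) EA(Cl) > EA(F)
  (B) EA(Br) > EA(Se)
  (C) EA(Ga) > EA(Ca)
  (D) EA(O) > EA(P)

The general trend: electron affinity increases across a period and decreases down a group.
(A) Cl (period 3, group 17) vs F (period 2, group 17): the stated order contradicts the simple trend.
(B) Br (period 4, group 17) vs Se (period 4, group 16): the stated order agrees with the simple trend.
(C) Ga (period 4, group 13) vs Ca (period 4, group 2): the stated order agrees with the simple trend.
(D) O (period 2, group 16) vs P (period 3, group 15): the stated order agrees with the simple trend.
The exception is (A): F's small 2p subshell makes the incoming electron feel strong e⁻–e⁻ repulsion, so Cl actually releases more energy on gaining an electron.

(A)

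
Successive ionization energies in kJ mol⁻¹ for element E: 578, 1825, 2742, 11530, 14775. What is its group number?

Group 13

Look for the largest jump between consecutive ionization energies: IE4/IE3 ≈ 4.2, far larger than any earlier ratio.
That jump marks the point where a core electron is being removed. So the atom has 3 valence electrons.
A main-group element with 3 valence electrons is in group 13.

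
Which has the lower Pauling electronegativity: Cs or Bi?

Cs is in period 6, group 1; Bi is in period 6, group 15.
Atoms toward the upper right of the periodic table pull bonding electrons most strongly.
All lie in period 6, so electronegativity increases left to right.
So Cs has the lower Pauling electronegativity (Cs < Bi).

Cs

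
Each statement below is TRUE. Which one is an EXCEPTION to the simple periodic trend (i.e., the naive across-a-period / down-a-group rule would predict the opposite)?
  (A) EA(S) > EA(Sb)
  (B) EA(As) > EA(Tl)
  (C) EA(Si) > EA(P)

The general trend: electron affinity increases across a period and decreases down a group.
(A) S (period 3, group 16) vs Sb (period 5, group 15): the stated order agrees with the simple trend.
(B) As (period 4, group 15) vs Tl (period 6, group 13): the stated order agrees with the simple trend.
(C) Si (period 3, group 14) vs P (period 3, group 15): the stated order contradicts the simple trend.
The exception is (C): adding an electron to P's half-filled 3p³ is unfavourable, so Si (3p²) has the more exothermic EA.

(C)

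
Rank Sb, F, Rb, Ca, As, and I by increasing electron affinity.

Ca < Rb < As < Sb < I < F

F is in period 2, group 17; Ca is in period 4, group 2; As is in period 4, group 15; Rb is in period 5, group 1; Sb is in period 5, group 15; I is in period 5, group 17.
Electron affinity generally becomes more exothermic across a period toward the halogens and less exothermic down a group.
Neither a single period nor a single group — weigh both effects.
Rb > Ca: this pair runs against the simple trend — see the exception note.
As > Rb: relative to Rb, both the across-period and down-group shifts push As's electron affinity up.
Sb > As: this pair runs against the simple trend — see the exception note.
I > Sb: I lies to the right of Sb in period 5, so the across-period effect alone puts I higher.
F > I: they share group 17; the group trend gives F the larger value.
Note the exception: Rb has a higher electron affinity than Ca, contrary to the simple trend — adding an electron to Ca (ns²) has to open a new, higher-energy np subshell, which is unfavourable.
Note the exception: Sb has a higher electron affinity than As, contrary to the simple trend — both are half-filled np³, but the pairing/repulsion penalty for the added electron shrinks as the p orbitals become larger and more diffuse down the group, and for Sb that outweighs the weaker nuclear attraction.
Tabulated electron affinity (kJ/mol): F 328, Ca 2, As 78, Rb 47, Sb 103, I 295.
So from lowest to highest: Ca < Rb < As < Sb < I < F.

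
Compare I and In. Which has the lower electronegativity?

In is in period 5, group 13; I is in period 5, group 17.
EN rises left→right (higher Z_eff, smaller atoms) and falls top→bottom (larger, more shielded atoms).
All lie in period 5, so electronegativity increases left to right.
So In has the lower electronegativity (In < I).

In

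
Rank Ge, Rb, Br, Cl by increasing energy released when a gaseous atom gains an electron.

Rb, Ge, Br, Cl

Adding an electron releases more energy for atoms nearer the top right (short of the noble gases).
These span different periods and groups, so the two trends combine.
Ge > Rb: relative to Rb, both the across-period and down-group shifts push Ge's electron affinity up.
Br > Ge: both are in period 4; the period trend gives Br the larger value.
Cl > Br: they share group 17; the group trend gives Cl the larger value.
Approximate values (kJ/mol): Cl 349, Ge 119, Br 325, Rb 47.
So from lowest to highest: Rb < Ge < Br < Cl.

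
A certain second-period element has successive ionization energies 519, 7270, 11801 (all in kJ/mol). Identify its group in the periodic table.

Group 1

Look for the largest jump between consecutive ionization energies: IE2/IE1 ≈ 14.0, far larger than any earlier ratio.
That jump marks the point where a core electron is being removed. So the atom has 1 valence electron.
A main-group element with 1 valence electron is in group 1.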